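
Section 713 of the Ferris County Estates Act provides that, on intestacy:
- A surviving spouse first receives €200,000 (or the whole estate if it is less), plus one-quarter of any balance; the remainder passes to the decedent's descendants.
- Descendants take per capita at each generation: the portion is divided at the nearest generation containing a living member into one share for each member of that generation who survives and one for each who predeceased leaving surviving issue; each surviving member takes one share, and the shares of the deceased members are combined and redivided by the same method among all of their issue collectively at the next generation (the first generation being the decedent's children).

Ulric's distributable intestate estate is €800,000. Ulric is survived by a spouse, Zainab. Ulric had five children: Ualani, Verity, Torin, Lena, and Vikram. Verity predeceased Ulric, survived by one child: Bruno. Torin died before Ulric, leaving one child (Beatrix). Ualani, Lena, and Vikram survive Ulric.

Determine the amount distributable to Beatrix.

Zainab first takes €200,000, leaving a balance of €600,000. Zainab then takes one-quarter of the balance (€150,000), for a total of €350,000. The remaining €450,000 passes to the descendants.
The descendants' portion (€450,000) is divided at the children's generation into 5 shares of €90,000. Ualani, Lena, and Vikram each take €90,000. The 2 shares of the deceased (Verity and Torin) are combined into a pool of €180,000.
That pool (€180,000) is divided at the grandchildren's generation equally among Bruno and Beatrix: €90,000 each.

Beatrix receives €90,000.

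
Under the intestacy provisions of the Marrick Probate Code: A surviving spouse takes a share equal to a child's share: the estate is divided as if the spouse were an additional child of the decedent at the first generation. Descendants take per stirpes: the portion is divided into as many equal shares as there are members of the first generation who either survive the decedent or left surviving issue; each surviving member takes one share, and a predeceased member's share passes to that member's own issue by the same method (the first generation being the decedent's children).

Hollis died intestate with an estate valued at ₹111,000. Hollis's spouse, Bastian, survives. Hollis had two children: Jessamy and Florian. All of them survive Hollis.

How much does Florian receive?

Florian receives ₹37,000.

The spouse counts as an additional share at the children's level, so there are 3 primary shares of ₹37,000. Bastian takes one such share (₹37,000).
The children's combined portion (₹74,000) is divided into 2 shares of ₹37,000: Jessamy and Florian each take ₹37,000.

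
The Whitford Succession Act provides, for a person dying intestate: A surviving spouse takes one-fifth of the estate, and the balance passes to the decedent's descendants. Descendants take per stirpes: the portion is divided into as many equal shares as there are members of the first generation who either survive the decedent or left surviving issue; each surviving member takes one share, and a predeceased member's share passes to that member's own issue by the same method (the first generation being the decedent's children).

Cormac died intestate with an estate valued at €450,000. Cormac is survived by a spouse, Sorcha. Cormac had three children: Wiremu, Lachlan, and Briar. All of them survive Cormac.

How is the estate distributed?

Sorcha: €90,000; Wiremu: €120,000; Lachlan: €120,000; Briar: €120,000

Sorcha takes one-fifth of €450,000 = €90,000. The remaining €360,000 passes to the descendants.
The descendants' portion (€360,000) is divided into 3 shares of €120,000: Wiremu, Lachlan, and Briar each take €120,000.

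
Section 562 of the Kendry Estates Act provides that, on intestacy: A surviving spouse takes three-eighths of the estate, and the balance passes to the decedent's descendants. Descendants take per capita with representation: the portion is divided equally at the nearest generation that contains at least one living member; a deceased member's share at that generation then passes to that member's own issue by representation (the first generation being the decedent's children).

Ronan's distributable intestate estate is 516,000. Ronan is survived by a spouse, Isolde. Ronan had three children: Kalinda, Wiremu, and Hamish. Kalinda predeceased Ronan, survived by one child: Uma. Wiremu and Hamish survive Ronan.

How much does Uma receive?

Isolde takes three-eighths of 516,000 = 193,500. The remaining 322,500 passes to the descendants.
The descendants' portion (322,500) is divided into 3 shares of 107,500: Wiremu and Hamish each take 107,500; Kalinda's 107,500 share passes to Kalinda's issue.
Kalinda's share (107,500) passes entirely to Uma.

Uma receives 107,500.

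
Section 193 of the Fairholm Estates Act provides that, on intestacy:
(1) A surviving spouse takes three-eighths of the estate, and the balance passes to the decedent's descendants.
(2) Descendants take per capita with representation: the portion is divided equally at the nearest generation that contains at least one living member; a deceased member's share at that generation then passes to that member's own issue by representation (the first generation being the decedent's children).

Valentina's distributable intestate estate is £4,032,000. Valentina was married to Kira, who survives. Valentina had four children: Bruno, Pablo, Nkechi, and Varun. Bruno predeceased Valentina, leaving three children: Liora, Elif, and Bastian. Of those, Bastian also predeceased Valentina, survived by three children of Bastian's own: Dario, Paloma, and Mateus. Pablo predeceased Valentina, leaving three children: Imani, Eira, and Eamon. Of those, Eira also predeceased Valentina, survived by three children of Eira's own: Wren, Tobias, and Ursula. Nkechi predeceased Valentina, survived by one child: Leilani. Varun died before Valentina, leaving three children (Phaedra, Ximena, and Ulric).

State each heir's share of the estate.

Kira: £1,512,000; Liora: £252,000; Elif: £252,000; Dario: £84,000; Paloma: £84,000; Mateus: £84,000; Imani: £252,000; Wren: £84,000; Tobias: £84,000; Ursula: £84,000; Eamon: £252,000; Leilani: £252,000; Phaedra: £252,000; Ximena: £252,000; Ulric: £252,000

Kira takes three-eighths of £4,032,000 = £1,512,000. The remaining £2,520,000 passes to the descendants.
No child survives, so the initial division is made at the grandchildren's generation.
The descendants' portion (£2,520,000) is divided into 10 shares of £252,000: Liora, Elif, Imani, Eamon, Leilani, Phaedra, Ximena, and Ulric each take £252,000; Bastian's £252,000 share passes to Bastian's issue; Eira's £252,000 share passes to Eira's issue.
Bastian's share (£252,000) is divided into 3 shares of £84,000: Dario, Paloma, and Mateus each take £84,000.
Eira's share (£252,000) is divided into 3 shares of £84,000: Wren, Tobias, and Ursula each take £84,000.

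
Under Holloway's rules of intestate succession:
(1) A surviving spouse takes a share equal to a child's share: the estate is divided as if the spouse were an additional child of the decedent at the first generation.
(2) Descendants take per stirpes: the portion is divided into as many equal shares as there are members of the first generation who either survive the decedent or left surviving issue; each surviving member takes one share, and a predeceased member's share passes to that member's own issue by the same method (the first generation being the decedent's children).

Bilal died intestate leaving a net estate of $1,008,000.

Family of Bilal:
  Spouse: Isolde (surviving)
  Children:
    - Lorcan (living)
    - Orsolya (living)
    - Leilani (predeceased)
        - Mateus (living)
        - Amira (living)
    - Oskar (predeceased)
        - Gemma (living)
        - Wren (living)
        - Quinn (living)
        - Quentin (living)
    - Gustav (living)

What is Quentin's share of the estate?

Quentin receives $42,000.

The spouse counts as an additional share at the children's level, so there are 6 primary shares of $168,000. Isolde takes one such share ($168,000).
The children's combined portion ($840,000) is divided into 5 shares of $168,000: Lorcan, Orsolya, and Gustav each take $168,000; Leilani's $168,000 share passes to Leilani's issue; Oskar's $168,000 share passes to Oskar's issue.
Leilani's share ($168,000) is divided into 2 shares of $84,000: Mateus and Amira each take $84,000.
Oskar's share ($168,000) is divided into 4 shares of $42,000: Gemma, Wren, Quinn, and Quentin each take $42,000.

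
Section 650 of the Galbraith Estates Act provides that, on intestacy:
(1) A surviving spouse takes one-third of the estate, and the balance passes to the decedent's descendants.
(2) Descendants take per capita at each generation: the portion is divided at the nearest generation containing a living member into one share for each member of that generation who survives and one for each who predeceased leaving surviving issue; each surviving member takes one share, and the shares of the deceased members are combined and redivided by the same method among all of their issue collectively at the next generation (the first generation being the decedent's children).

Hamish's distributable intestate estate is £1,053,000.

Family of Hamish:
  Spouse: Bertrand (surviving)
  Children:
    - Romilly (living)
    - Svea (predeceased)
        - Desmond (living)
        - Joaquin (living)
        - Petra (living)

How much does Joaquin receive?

Bertrand takes one-third of £1,053,000 = £351,000. The remaining £702,000 passes to the descendants.
The descendants' portion (£702,000) is divided at the children's generation into 2 shares of £351,000. Romilly takes £351,000. The remaining share for the deceased Svea (£351,000) is carried to the next generation.
That pool (£351,000) is divided at the grandchildren's generation equally among Desmond, Joaquin, and Petra: £117,000 each.

Joaquin receives £117,000.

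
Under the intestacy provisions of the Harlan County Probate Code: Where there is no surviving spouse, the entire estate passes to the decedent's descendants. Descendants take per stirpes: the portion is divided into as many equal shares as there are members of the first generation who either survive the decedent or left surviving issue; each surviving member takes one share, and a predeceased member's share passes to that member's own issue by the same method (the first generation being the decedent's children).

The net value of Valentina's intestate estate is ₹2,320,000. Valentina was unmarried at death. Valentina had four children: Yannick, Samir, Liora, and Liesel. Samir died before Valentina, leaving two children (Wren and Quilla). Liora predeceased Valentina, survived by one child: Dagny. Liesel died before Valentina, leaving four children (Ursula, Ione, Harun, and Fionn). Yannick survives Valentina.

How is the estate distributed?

Yannick: ₹580,000; Wren: ₹290,000; Quilla: ₹290,000; Dagny: ₹580,000; Ursula: ₹145,000; Ione: ₹145,000; Harun: ₹145,000; Fionn: ₹145,000

The entire ₹2,320,000 passes to the descendants.
That amount (₹2,320,000) is divided into 4 shares of ₹580,000: Yannick takes ₹580,000; Samir's ₹580,000 share passes to Samir's issue; Liora's ₹580,000 share passes to Liora's issue; Liesel's ₹580,000 share passes to Liesel's issue.
Samir's share (₹580,000) is divided into 2 shares of ₹290,000: Wren and Quilla each take ₹290,000.
Liora's share (₹580,000) passes entirely to Dagny.
Liesel's share (₹580,000) is divided into 4 shares of ₹145,000: Ursula, Ione, Harun, and Fionn each take ₹145,000.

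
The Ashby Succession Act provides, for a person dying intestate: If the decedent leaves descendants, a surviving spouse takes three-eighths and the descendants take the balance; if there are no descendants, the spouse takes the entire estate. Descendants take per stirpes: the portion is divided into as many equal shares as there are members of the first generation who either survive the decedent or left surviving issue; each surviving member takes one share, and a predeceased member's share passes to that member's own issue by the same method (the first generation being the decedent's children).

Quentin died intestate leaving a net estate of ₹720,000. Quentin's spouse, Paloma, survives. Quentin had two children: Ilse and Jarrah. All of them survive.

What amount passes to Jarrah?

Paloma takes three-eighths of ₹720,000 = ₹270,000. The remaining ₹450,000 passes to the descendants.
The descendants' portion (₹450,000) is divided into 2 shares of ₹225,000: Ilse and Jarrah each take ₹225,000.

Jarrah receives ₹225,000.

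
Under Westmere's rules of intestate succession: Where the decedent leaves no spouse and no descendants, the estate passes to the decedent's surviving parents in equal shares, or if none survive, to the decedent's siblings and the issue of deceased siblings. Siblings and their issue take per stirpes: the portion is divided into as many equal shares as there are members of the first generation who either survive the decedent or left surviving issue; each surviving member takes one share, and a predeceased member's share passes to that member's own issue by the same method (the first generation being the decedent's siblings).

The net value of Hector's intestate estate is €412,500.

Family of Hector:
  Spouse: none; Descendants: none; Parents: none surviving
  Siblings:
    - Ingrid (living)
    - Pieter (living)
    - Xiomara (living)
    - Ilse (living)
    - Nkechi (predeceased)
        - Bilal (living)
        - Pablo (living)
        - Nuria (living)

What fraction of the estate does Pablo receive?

The entire €412,500 passes to the siblings and their issue.
That amount (€412,500) is divided into 5 shares of €82,500: Ingrid, Pieter, Xiomara, and Ilse each take €82,500; Nkechi's €82,500 share passes to Nkechi's issue.
Nkechi's share (€82,500) is divided into 3 shares of €27,500: Bilal, Pablo, and Nuria each take €27,500.

Pablo receives 1/15 of the estate.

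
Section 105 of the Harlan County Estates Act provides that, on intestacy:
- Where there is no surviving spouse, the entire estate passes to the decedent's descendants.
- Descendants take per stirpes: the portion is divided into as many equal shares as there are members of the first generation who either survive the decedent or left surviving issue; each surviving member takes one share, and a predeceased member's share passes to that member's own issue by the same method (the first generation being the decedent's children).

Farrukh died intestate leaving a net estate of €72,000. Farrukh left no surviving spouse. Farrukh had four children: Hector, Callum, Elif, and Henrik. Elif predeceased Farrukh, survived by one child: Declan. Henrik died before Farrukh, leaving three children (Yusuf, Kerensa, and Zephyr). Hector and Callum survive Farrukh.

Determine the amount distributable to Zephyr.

The entire €72,000 passes to the descendants.
That amount (€72,000) is divided into 4 shares of €18,000: Hector and Callum each take €18,000; Elif's €18,000 share passes to Elif's issue; Henrik's €18,000 share passes to Henrik's issue.
Elif's share (€18,000) passes entirely to Declan.
Henrik's share (€18,000) is divided into 3 shares of €6,000: Yusuf, Kerensa, and Zephyr each take €6,000.

Zephyr receives €6,000.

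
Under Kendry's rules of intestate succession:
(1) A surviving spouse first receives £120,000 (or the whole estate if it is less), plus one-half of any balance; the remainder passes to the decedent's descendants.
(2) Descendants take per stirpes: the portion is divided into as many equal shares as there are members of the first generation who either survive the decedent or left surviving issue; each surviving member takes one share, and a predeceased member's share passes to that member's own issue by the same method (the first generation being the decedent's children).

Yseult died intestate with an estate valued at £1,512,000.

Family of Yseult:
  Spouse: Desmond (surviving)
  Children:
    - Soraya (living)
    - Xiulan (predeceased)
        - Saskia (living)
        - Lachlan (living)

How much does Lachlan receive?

Lachlan receives £174,000.

Desmond first takes £120,000, leaving a balance of £1,392,000. Desmond then takes one-half of the balance (£696,000), for a total of £816,000. The remaining £696,000 passes to the descendants.
The descendants' portion (£696,000) is divided into 2 shares of £348,000: Soraya takes £348,000; Xiulan's £348,000 share passes to Xiulan's issue.
Xiulan's share (£348,000) is divided into 2 shares of £174,000: Saskia and Lachlan each take £174,000.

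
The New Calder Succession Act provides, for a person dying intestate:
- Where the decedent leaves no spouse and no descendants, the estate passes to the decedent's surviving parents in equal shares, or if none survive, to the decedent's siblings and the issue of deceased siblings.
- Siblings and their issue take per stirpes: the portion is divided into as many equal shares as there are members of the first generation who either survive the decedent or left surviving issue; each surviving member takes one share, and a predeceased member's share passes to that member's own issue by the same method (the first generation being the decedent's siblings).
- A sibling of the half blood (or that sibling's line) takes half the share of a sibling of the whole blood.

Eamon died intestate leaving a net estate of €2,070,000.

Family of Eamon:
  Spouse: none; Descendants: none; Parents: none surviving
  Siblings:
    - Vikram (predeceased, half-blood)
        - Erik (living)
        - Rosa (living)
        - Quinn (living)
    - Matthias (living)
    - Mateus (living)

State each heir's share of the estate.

Erik: €138,000; Rosa: €138,000; Quinn: €138,000; Matthias: €828,000; Mateus: €828,000

The entire €2,070,000 passes to the siblings and their issue.
Counting each half-blood sibling's line as half a unit, there are 5/2 units in €2,070,000, so one unit is €828,000. Whole-blood lines (Matthias and Mateus) take €828,000 each; half-blood lines (Vikram) take €414,000 each.
Vikram's share (€414,000) is divided into 3 shares of €138,000: Erik, Rosa, and Quinn each take €138,000.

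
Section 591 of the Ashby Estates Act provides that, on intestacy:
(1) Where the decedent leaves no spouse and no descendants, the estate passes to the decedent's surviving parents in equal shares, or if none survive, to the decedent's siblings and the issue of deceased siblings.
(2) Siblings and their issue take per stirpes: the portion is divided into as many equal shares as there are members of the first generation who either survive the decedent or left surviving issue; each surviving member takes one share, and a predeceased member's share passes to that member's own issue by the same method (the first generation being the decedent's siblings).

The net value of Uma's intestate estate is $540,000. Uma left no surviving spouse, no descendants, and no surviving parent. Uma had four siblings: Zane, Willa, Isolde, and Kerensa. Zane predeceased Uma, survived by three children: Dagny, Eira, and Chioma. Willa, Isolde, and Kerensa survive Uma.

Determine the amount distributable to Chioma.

Chioma receives $45,000.

The entire $540,000 passes to the siblings and their issue.
That amount ($540,000) is divided into 4 shares of $135,000: Willa, Isolde, and Kerensa each take $135,000; Zane's $135,000 share passes to Zane's issue.
Zane's share ($135,000) is divided into 3 shares of $45,000: Dagny, Eira, and Chioma each take $45,000.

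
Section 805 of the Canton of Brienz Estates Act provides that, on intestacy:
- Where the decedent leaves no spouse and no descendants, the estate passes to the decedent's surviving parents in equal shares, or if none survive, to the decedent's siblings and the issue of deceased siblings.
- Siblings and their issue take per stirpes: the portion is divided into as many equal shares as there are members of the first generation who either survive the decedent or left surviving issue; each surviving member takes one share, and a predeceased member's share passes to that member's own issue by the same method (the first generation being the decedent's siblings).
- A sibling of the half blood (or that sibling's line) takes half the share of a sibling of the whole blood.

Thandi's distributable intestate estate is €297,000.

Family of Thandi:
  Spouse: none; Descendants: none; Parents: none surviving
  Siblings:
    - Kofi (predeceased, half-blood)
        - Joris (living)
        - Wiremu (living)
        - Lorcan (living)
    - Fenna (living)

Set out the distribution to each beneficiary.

The entire €297,000 passes to the siblings and their issue.
Counting each half-blood sibling's line as half a unit, there are 3/2 units in €297,000, so one unit is €198,000. Whole-blood lines (Fenna) take €198,000 each; half-blood lines (Kofi) take €99,000 each.
Kofi's share (€99,000) is divided into 3 shares of €33,000: Joris, Wiremu, and Lorcan each take €33,000.

Joris: €33,000; Wiremu: €33,000; Lorcan: €33,000; Fenna: €198,000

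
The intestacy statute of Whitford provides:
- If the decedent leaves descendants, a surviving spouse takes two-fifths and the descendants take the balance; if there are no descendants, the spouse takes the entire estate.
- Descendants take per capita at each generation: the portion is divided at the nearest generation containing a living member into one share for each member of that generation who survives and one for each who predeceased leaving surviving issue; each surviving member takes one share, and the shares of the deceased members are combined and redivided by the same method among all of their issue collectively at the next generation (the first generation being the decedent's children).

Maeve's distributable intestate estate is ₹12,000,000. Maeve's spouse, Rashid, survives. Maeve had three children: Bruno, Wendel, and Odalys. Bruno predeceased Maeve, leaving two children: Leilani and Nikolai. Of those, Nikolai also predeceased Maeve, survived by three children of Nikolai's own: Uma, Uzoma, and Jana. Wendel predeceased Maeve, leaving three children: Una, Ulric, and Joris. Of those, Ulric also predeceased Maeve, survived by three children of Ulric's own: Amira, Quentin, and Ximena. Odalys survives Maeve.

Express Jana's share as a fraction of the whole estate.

Rashid takes two-fifths of ₹12,000,000 = ₹4,800,000. The remaining ₹7,200,000 passes to the descendants.
The descendants' portion (₹7,200,000) is divided at the children's generation into 3 shares of ₹2,400,000. Odalys takes ₹2,400,000. The 2 shares of the deceased (Bruno and Wendel) are combined into a pool of ₹4,800,000.
That pool (₹4,800,000) is divided at the grandchildren's generation into 5 shares of ₹960,000. Leilani, Una, and Joris each take ₹960,000. The 2 shares of the deceased (Nikolai and Ulric) are combined into a pool of ₹1,920,000.
That pool (₹1,920,000) is divided at the great-grandchildren's generation equally among Uma, Uzoma, Jana, Amira, Quentin, and Ximena: ₹320,000 each.

Jana receives 2/75 of the estate.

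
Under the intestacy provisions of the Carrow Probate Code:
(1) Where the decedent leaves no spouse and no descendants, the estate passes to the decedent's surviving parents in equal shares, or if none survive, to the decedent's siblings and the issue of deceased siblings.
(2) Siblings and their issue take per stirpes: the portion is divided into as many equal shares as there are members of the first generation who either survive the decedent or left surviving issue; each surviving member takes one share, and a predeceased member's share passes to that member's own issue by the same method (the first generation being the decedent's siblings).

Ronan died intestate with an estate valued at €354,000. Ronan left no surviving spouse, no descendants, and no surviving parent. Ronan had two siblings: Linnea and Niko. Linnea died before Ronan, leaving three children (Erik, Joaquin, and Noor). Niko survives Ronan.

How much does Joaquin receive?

Joaquin receives €59,000.

The entire €354,000 passes to the siblings and their issue.
That amount (€354,000) is divided into 2 shares of €177,000: Niko takes €177,000; Linnea's €177,000 share passes to Linnea's issue.
Linnea's share (€177,000) is divided into 3 shares of €59,000: Erik, Joaquin, and Noor each take €59,000.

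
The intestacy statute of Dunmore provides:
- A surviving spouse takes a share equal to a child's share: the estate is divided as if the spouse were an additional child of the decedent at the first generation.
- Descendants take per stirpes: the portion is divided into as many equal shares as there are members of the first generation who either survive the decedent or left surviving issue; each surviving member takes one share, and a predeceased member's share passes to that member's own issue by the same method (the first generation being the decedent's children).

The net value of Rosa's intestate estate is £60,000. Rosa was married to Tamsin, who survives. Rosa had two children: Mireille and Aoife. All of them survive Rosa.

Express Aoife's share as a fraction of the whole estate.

The spouse counts as an additional share at the children's level, so there are 3 primary shares of £20,000. Tamsin takes one such share (£20,000).
The children's combined portion (£40,000) is divided into 2 shares of £20,000: Mireille and Aoife each take £20,000.

Aoife receives 1/3 of the estate.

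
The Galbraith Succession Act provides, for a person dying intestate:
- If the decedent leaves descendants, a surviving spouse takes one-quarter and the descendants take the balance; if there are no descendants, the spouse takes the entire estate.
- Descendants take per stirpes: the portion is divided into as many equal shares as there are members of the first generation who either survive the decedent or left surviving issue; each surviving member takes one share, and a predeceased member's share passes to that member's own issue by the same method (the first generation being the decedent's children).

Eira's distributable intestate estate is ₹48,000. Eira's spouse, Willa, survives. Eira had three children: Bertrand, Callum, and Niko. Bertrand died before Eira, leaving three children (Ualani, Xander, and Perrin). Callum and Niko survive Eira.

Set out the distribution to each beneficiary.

Willa: ₹12,000; Ualani: ₹4,000; Xander: ₹4,000; Perrin: ₹4,000; Callum: ₹12,000; Niko: ₹12,000

Willa takes one-quarter of ₹48,000 = ₹12,000. The remaining ₹36,000 passes to the descendants.
The descendants' portion (₹36,000) is divided into 3 shares of ₹12,000: Callum and Niko each take ₹12,000; Bertrand's ₹12,000 share passes to Bertrand's issue.
Bertrand's share (₹12,000) is divided into 3 shares of ₹4,000: Ualani, Xander, and Perrin each take ₹4,000.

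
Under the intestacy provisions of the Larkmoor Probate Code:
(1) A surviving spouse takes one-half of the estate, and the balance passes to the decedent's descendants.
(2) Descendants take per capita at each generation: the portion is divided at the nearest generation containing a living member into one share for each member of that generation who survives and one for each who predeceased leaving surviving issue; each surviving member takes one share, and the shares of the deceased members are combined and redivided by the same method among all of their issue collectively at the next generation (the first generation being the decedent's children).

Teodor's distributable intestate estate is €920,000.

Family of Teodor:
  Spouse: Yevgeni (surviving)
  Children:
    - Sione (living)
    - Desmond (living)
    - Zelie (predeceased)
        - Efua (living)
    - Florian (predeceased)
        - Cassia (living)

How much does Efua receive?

Yevgeni takes one-half of €920,000 = €460,000. The remaining €460,000 passes to the descendants.
The descendants' portion (€460,000) is divided at the children's generation into 4 shares of €115,000. Sione and Desmond each take €115,000. The 2 shares of the deceased (Zelie and Florian) are combined into a pool of €230,000.
That pool (€230,000) is divided at the grandchildren's generation equally among Efua and Cassia: €115,000 each.

Efua receives €115,000.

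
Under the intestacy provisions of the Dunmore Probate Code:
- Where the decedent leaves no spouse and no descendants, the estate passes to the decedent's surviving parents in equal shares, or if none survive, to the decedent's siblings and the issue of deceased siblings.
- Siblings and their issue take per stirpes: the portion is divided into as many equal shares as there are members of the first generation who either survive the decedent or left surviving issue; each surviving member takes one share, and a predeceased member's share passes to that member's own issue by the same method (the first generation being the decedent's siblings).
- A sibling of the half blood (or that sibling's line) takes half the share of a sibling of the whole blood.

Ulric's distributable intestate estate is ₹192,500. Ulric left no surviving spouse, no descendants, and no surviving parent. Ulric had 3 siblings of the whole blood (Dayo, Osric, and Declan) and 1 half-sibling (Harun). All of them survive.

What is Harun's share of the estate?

The entire ₹192,500 passes to the siblings and their issue.
Counting each half-blood sibling's line as half a unit, there are 7/2 units in ₹192,500, so one unit is ₹55,000. Whole-blood lines (Dayo, Osric, and Declan) take ₹55,000 each; half-blood lines (Harun) take ₹27,500 each.

Harun receives ₹27,500.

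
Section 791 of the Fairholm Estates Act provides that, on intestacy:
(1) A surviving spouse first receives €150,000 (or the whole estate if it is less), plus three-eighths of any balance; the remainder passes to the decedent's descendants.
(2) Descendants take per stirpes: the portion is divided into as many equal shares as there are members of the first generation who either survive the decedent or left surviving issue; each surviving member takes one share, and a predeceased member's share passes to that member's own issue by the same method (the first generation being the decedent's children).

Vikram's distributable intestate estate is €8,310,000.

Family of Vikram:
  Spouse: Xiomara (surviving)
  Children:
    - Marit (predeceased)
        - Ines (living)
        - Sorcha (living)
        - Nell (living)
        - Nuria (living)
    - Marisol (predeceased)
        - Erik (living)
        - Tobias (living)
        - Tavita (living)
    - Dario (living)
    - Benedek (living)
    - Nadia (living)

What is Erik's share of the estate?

Erik receives €340,000.

Xiomara first takes €150,000, leaving a balance of €8,160,000. Xiomara then takes three-eighths of the balance (€3,060,000), for a total of €3,210,000. The remaining €5,100,000 passes to the descendants.
The descendants' portion (€5,100,000) is divided into 5 shares of €1,020,000: Dario, Benedek, and Nadia each take €1,020,000; Marit's €1,020,000 share passes to Marit's issue; Marisol's €1,020,000 share passes to Marisol's issue.
Marit's share (€1,020,000) is divided into 4 shares of €255,000: Ines, Sorcha, Nell, and Nuria each take €255,000.
Marisol's share (€1,020,000) is divided into 3 shares of €340,000: Erik, Tobias, and Tavita each take €340,000.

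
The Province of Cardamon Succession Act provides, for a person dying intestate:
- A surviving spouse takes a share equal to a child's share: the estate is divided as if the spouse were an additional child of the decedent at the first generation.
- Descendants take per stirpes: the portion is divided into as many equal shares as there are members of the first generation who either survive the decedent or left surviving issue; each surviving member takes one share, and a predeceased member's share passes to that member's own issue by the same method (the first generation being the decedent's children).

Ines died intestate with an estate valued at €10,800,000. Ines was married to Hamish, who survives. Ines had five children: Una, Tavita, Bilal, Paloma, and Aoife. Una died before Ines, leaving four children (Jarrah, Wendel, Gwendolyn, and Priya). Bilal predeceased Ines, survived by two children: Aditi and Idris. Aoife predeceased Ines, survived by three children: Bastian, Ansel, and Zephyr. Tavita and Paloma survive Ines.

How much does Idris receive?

The spouse counts as an additional share at the children's level, so there are 6 primary shares of €1,800,000. Hamish takes one such share (€1,800,000).
The children's combined portion (€9,000,000) is divided into 5 shares of €1,800,000: Tavita and Paloma each take €1,800,000; Una's €1,800,000 share passes to Una's issue; Bilal's €1,800,000 share passes to Bilal's issue; Aoife's €1,800,000 share passes to Aoife's issue.
Una's share (€1,800,000) is divided into 4 shares of €450,000: Jarrah, Wendel, Gwendolyn, and Priya each take €450,000.
Bilal's share (€1,800,000) is divided into 2 shares of €900,000: Aditi and Idris each take €900,000.
Aoife's share (€1,800,000) is divided into 3 shares of €600,000: Bastian, Ansel, and Zephyr each take €600,000.

Idris receives €900,000.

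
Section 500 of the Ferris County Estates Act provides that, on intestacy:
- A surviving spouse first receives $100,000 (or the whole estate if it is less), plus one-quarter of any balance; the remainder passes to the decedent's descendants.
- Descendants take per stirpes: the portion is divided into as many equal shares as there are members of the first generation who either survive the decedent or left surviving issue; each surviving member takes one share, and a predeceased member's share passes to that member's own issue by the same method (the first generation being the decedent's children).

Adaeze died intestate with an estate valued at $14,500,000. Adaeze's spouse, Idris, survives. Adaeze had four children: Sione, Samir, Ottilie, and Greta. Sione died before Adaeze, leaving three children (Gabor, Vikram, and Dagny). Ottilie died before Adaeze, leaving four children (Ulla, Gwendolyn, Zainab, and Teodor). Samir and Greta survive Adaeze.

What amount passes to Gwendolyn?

Idris first takes $100,000, leaving a balance of $14,400,000. Idris then takes one-quarter of the balance ($3,600,000), for a total of $3,700,000. The remaining $10,800,000 passes to the descendants.
The descendants' portion ($10,800,000) is divided into 4 shares of $2,700,000: Samir and Greta each take $2,700,000; Sione's $2,700,000 share passes to Sione's issue; Ottilie's $2,700,000 share passes to Ottilie's issue.
Sione's share ($2,700,000) is divided into 3 shares of $900,000: Gabor, Vikram, and Dagny each take $900,000.
Ottilie's share ($2,700,000) is divided into 4 shares of $675,000: Ulla, Gwendolyn, Zainab, and Teodor each take $675,000.

Gwendolyn receives $675,000.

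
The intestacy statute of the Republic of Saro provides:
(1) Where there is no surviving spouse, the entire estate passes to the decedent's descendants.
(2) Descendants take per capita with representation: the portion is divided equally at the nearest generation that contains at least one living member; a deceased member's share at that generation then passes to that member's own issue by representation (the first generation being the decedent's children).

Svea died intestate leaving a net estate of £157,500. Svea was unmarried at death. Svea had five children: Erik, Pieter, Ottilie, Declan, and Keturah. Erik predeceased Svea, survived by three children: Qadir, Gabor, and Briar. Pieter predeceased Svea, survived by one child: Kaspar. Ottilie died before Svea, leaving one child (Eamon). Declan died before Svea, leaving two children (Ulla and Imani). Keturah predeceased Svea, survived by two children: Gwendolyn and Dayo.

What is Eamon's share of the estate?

The entire £157,500 passes to the descendants.
No child survives, so the initial division is made at the grandchildren's generation.
That amount (£157,500) is divided into 9 shares of £17,500: Qadir, Gabor, Briar, Kaspar, Eamon, Ulla, Imani, Gwendolyn, and Dayo each take £17,500.

Eamon receives £17,500.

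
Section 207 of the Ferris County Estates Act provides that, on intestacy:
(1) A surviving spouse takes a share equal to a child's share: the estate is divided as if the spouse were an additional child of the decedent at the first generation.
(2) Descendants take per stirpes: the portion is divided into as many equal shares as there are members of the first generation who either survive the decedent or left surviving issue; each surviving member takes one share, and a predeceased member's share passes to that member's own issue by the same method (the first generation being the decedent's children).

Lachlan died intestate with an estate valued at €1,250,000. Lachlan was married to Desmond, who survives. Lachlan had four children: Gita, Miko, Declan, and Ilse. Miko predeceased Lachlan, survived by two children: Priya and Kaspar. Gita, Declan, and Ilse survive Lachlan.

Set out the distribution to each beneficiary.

Desmond: €250,000; Gita: €250,000; Priya: €125,000; Kaspar: €125,000; Declan: €250,000; Ilse: €250,000

The spouse counts as an additional share at the children's level, so there are 5 primary shares of €250,000. Desmond takes one such share (€250,000).
The children's combined portion (€1,000,000) is divided into 4 shares of €250,000: Gita, Declan, and Ilse each take €250,000; Miko's €250,000 share passes to Miko's issue.
Miko's share (€250,000) is divided into 2 shares of €125,000: Priya and Kaspar each take €125,000.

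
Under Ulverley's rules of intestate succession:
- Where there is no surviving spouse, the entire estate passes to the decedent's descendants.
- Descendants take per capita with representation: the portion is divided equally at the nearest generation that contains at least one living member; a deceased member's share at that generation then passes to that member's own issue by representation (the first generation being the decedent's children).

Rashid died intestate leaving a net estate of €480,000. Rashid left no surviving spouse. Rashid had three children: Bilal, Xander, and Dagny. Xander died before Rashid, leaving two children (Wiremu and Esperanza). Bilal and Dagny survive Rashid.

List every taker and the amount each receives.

Bilal: €160,000; Wiremu: €80,000; Esperanza: €80,000; Dagny: €160,000

The entire €480,000 passes to the descendants.
That amount (€480,000) is divided into 3 shares of €160,000: Bilal and Dagny each take €160,000; Xander's €160,000 share passes to Xander's issue.
Xander's share (€160,000) is divided into 2 shares of €80,000: Wiremu and Esperanza each take €80,000.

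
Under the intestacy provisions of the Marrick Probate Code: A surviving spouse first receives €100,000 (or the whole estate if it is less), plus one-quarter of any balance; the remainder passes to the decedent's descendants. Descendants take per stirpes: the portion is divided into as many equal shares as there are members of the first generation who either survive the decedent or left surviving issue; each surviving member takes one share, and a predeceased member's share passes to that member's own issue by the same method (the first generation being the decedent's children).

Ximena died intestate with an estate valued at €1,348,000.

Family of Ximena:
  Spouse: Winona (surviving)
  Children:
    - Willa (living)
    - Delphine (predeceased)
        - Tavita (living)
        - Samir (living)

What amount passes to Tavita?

Winona first takes €100,000, leaving a balance of €1,248,000. Winona then takes one-quarter of the balance (€312,000), for a total of €412,000. The remaining €936,000 passes to the descendants.
The descendants' portion (€936,000) is divided into 2 shares of €468,000: Willa takes €468,000; Delphine's €468,000 share passes to Delphine's issue.
Delphine's share (€468,000) is divided into 2 shares of €234,000: Tavita and Samir each take €234,000.

Tavita receives €234,000.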